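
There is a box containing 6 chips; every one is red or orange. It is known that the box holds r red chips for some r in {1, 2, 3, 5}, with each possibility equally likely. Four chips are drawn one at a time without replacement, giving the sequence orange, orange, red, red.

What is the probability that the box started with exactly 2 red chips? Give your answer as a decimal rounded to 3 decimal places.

0.400

For each hypothesis, P(data | H) works out to: P(data | r = 1) = (5/6)(4/5)(1/4)(0/3) = 0; P(data | r = 2) = (4/6)(3/5)(2/4)(1/3) = 1/15; P(data | r = 3) = (3/6)(2/5)(3/4)(2/3) = 1/10; P(data | r = 5) = (1/6)(0/5) = 0.
Multiplying each by its prior: 1/4 · 0 = 0, 1/4 · 1/15 = 1/60, 1/4 · 1/10 = 1/40, 1/4 · 0 = 0; these sum to 1/24.
By Bayes' rule, P(r = 2 | data) = (1/60) / (1/24) = 2/5.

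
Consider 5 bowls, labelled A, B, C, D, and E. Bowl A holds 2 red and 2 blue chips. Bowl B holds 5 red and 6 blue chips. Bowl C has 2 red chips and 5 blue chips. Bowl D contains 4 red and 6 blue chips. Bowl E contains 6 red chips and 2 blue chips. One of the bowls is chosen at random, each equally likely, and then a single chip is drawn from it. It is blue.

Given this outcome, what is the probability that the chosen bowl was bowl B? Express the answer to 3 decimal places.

0.209

Compute the likelihood of this draw for each case: P(data | bowl A) = (2/4) = 0.5; P(data | bowl B) = (6/11) = 0.54545; P(data | bowl C) = (5/7) = 0.71429; P(data | bowl D) = (6/10) = 0.6; P(data | bowl E) = (2/8) = 0.25.
Multiplying each by its prior: 1/5 · 0.5 = 0.1, 1/5 · 0.54545 = 0.10909, 1/5 · 0.71429 = 0.14286, 1/5 · 0.6 = 0.12, 1/5 · 0.25 = 0.05; with total 0.52195.
Hence P(bowl B | data) = (0.10909) / (0.52195) = 0.20901.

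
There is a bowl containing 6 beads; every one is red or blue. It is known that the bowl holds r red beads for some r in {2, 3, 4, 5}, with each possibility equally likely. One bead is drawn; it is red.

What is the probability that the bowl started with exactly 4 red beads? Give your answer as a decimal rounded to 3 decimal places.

0.286

The likelihood of this draw under each hypothesis: P(data | r = 2) = (2/6) = 1/3; P(data | r = 3) = (3/6) = 1/2; P(data | r = 4) = (4/6) = 2/3; P(data | r = 5) = (5/6) = 5/6.
Multiplying each by its prior: 1/4 · 1/3 = 1/12, 1/4 · 1/2 = 1/8, 1/4 · 2/3 = 1/6, 1/4 · 5/6 = 5/24; these sum to 7/12.
Hence P(r = 4 | data) = (1/6) / (7/12) = 2/7.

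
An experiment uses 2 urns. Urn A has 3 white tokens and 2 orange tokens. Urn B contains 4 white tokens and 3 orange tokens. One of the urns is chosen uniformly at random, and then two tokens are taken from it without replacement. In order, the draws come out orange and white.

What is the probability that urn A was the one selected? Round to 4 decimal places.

The likelihood of the observed sequence under each hypothesis: P(data | urn A) = (2/5)(3/4) = 3/10; P(data | urn B) = (3/7)(4/6) = 2/7.
Weighting by the prior gives 1/2 · 3/10 = 3/20, 1/2 · 2/7 = 1/7; with total 41/140.
By Bayes' rule, P(urn A | data) = (3/20) / (41/140) = 21/41.

0.5122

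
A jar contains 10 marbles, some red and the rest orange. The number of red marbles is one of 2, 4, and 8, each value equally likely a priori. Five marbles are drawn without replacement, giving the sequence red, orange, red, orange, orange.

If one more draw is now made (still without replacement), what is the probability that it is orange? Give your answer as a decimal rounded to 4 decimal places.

The likelihood of the observed sequence under each hypothesis: P(data | r = 2) = (2/10)(8/9)(1/8)(7/7)(6/6) = 1/45; P(data | r = 4) = (4/10)(6/9)(3/8)(5/7)(4/6) = 1/21; P(data | r = 8) = (8/10)(2/9)(7/8)(1/7)(0/6) = 0.
The prior-weighted likelihoods are 1/3 · 1/45 = 1/135, 1/3 · 1/21 = 1/63, 1/3 · 0 = 0; summing to 22/945.
Normalising, the posterior is P(r = 2 | data) = 7/22, P(r = 4 | data) = 15/22, P(r = 8 | data) = 0.
So P(orange next | data) = Σ P(orange next | H) P(H | data) = (1)(7/22) + (3/5)(15/22) = 8/11.

0.7273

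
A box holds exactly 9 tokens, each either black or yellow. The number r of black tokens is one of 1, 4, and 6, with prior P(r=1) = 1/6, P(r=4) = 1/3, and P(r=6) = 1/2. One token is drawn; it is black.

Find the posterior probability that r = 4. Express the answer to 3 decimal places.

The likelihood of this draw under each hypothesis: P(data | r = 1) = (1/9) = 1/9; P(data | r = 4) = (4/9) = 4/9; P(data | r = 6) = (6/9) = 2/3.
The prior-weighted likelihoods are 1/6 · 1/9 = 1/54, 1/3 · 4/9 = 4/27, 1/2 · 2/3 = 1/3; summing to 1/2.
Therefore the posterior P(r = 4 | data) = (4/27) / (1/2) = 8/27.

0.296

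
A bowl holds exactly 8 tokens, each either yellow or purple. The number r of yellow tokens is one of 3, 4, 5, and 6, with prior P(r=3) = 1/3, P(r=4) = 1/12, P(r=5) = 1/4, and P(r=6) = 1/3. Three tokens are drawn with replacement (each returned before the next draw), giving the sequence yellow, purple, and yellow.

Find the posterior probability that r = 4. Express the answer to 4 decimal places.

0.0845

For each hypothesis, P(data | H) works out to: P(data | r = 3) = (3/8)(5/8)(3/8) = 0.087891; P(data | r = 4) = (4/8)(4/8)(4/8) = 0.125; P(data | r = 5) = (5/8)(3/8)(5/8) = 0.14648; P(data | r = 6) = (6/8)(2/8)(6/8) = 0.14062.
Multiplying each by its prior: 1/3 · 0.087891 = 0.029297, 1/12 · 0.125 = 0.010417, 1/4 · 0.14648 = 0.036621, 1/3 · 0.14062 = 0.046875; these sum to 0.12321.
Hence P(r = 4 | data) = (0.010417) / (0.12321) = 0.084544.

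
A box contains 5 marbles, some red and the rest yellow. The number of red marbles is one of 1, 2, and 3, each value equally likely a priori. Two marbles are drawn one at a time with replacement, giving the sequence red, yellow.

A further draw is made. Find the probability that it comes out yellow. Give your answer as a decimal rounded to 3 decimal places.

0.575

Compute the likelihood of the observed sequence for each case: P(data | r = 1) = (1/5)(4/5) = 4/25; P(data | r = 2) = (2/5)(3/5) = 6/25; P(data | r = 3) = (3/5)(2/5) = 6/25.
Weighting by the prior gives 1/3 · 4/25 = 4/75, 1/3 · 6/25 = 2/25, 1/3 · 6/25 = 2/25; with total 16/75.
The posterior is then P(r = 1 | data) = 1/4, P(r = 2 | data) = 3/8, P(r = 3 | data) = 3/8.
So P(yellow next | data) = Σ P(yellow next | H) P(H | data) = (4/5)(1/4) + (3/5)(3/8) + (2/5)(3/8) = 23/40.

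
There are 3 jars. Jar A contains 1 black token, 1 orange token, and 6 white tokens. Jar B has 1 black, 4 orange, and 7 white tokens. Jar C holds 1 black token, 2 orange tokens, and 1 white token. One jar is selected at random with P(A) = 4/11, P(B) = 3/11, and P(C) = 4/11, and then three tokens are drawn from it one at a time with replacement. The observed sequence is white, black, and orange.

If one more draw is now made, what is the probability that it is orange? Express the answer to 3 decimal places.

Compute the likelihood of the observed sequence for each case: P(data | jar A) = (6/8)(1/8)(1/8) = 0.011719; P(data | jar B) = (7/12)(1/12)(4/12) = 0.016204; P(data | jar C) = (1/4)(1/4)(2/4) = 0.03125.
Weighting by the prior gives 4/11 · 0.011719 = 0.0042614, 3/11 · 0.016204 = 0.0044192, 4/11 · 0.03125 = 0.011364; with total 0.020044.
Normalising, the posterior is P(jar A | data) = 0.2126, P(jar B | data) = 0.22047, P(jar C | data) = 0.56693.
So P(orange next | data) = Σ P(orange next | H) P(H | data) = (1/8)(0.2126) + (1/3)(0.22047) + (1/2)(0.56693) = 0.38353.

0.384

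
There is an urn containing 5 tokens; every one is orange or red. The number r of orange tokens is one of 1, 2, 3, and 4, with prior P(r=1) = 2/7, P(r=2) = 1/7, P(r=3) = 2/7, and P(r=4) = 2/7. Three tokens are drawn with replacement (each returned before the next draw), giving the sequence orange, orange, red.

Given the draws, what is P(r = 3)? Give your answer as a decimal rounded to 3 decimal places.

Under each hypothesis, the probability of the observed sequence is: P(data | r = 1) = (1/5)(1/5)(4/5) = 4/125; P(data | r = 2) = (2/5)(2/5)(3/5) = 12/125; P(data | r = 3) = (3/5)(3/5)(2/5) = 18/125; P(data | r = 4) = (4/5)(4/5)(1/5) = 16/125.
The prior-weighted likelihoods are 2/7 · 4/125 = 8/875, 1/7 · 12/125 = 12/875, 2/7 · 18/125 = 36/875, 2/7 · 16/125 = 32/875; with total 88/875.
Hence P(r = 3 | data) = (36/875) / (88/875) = 9/22.

0.409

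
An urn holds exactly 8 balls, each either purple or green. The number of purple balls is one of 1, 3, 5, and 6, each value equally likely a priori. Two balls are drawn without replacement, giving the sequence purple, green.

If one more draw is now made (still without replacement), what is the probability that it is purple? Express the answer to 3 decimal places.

For each hypothesis, P(data | H) works out to: P(data | r = 1) = (1/8)(7/7) = 1/8; P(data | r = 3) = (3/8)(5/7) = 15/56; P(data | r = 5) = (5/8)(3/7) = 15/56; P(data | r = 6) = (6/8)(2/7) = 3/14.
Multiplying each by its prior: 1/4 · 1/8 = 1/32, 1/4 · 15/56 = 15/224, 1/4 · 15/56 = 15/224, 1/4 · 3/14 = 3/56; these sum to 7/32.
The posterior is then P(r = 1 | data) = 1/7, P(r = 3 | data) = 15/49, P(r = 5 | data) = 15/49, P(r = 6 | data) = 12/49.
Averaging over the posterior, P(purple next | data) = (0)(1/7) + (1/3)(15/49) + (2/3)(15/49) + (5/6)(12/49) = 25/49.

0.510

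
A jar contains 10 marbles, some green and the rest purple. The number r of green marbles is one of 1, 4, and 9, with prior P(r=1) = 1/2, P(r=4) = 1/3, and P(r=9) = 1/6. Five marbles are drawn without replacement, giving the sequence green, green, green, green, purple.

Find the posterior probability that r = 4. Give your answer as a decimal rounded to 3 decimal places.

Under each hypothesis, the probability of the observed sequence is: P(data | r = 1) = (1/10)(0/9) = 0; P(data | r = 4) = (4/10)(3/9)(2/8)(1/7)(6/6) = 0.0047619; P(data | r = 9) = (9/10)(8/9)(7/8)(6/7)(1/6) = 0.1.
The prior-weighted likelihoods are 1/2 · 0 = 0, 1/3 · 0.0047619 = 0.0015873, 1/6 · 0.1 = 0.016667; these sum to 0.018254.
By Bayes' rule, P(r = 4 | data) = (0.0015873) / (0.018254) = 0.086957.

0.087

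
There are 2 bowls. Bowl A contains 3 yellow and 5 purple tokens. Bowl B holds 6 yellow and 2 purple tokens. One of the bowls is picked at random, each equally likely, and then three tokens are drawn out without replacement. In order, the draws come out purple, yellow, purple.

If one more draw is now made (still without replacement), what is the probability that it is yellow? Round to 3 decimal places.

For each hypothesis, P(data | H) works out to: P(data | bowl A) = (5/8)(3/7)(4/6) = 5/28; P(data | bowl B) = (2/8)(6/7)(1/6) = 1/28.
Multiplying each by its prior: 1/2 · 5/28 = 5/56, 1/2 · 1/28 = 1/56; with total 3/28.
The posterior is then P(bowl A | data) = 5/6, P(bowl B | data) = 1/6.
Averaging over the posterior, P(yellow next | data) = (2/5)(5/6) + (1)(1/6) = 1/2.

0.500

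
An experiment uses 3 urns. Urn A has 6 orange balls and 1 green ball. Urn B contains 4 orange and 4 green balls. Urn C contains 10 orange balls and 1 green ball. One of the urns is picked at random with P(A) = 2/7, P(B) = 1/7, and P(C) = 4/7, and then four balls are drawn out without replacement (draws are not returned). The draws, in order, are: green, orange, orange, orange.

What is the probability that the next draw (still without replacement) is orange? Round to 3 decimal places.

The likelihood of the observed sequence under each hypothesis: P(data | urn A) = (1/7)(6/6)(5/5)(4/4) = 0.14286; P(data | urn B) = (4/8)(4/7)(3/6)(2/5) = 0.057143; P(data | urn C) = (1/11)(10/10)(9/9)(8/8) = 0.090909.
The prior-weighted likelihoods are 2/7 · 0.14286 = 0.040816, 1/7 · 0.057143 = 0.0081633, 4/7 · 0.090909 = 0.051948; summing to 0.10093.
Normalising, the posterior is P(urn A | data) = 0.40441, P(urn B | data) = 0.080882, P(urn C | data) = 0.51471.
The predictive probability is P(orange next | data) = (1)(0.40441) + (1/4)(0.080882) + (1)(0.51471) = 0.93934.

0.939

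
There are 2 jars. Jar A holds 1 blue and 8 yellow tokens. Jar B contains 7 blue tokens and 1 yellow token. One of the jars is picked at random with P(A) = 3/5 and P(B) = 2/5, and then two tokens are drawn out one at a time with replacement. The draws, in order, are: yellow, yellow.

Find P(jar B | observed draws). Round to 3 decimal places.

Compute the likelihood of the observed sequence for each case: P(data | jar A) = (8/9)(8/9) = 64/81; P(data | jar B) = (1/8)(1/8) = 1/64.
Multiplying each by its prior: 3/5 · 64/81 = 64/135, 2/5 · 1/64 = 1/160; with total 415/864.
So P(jar B | data) = (1/160) / (415/864) = 27/2075.

0.013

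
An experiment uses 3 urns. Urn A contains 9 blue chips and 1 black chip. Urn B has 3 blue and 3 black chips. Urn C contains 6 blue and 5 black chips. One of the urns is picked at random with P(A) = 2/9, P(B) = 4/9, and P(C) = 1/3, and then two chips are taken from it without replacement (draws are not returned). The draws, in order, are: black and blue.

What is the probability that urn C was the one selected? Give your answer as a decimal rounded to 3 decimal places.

0.369

Compute the likelihood of the observed sequence for each case: P(data | urn A) = (1/10)(9/9) = 1/10; P(data | urn B) = (3/6)(3/5) = 3/10; P(data | urn C) = (5/11)(6/10) = 3/11.
Weighting by the prior gives 2/9 · 1/10 = 1/45, 4/9 · 3/10 = 2/15, 1/3 · 3/11 = 1/11; these sum to 122/495.
Hence P(urn C | data) = (1/11) / (122/495) = 45/122.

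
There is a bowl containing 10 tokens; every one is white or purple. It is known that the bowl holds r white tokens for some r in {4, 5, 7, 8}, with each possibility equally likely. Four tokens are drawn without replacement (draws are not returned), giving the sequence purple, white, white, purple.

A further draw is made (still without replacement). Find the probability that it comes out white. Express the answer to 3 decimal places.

For each hypothesis, P(data | H) works out to: P(data | r = 4) = (6/10)(4/9)(3/8)(5/7) = 0.071429; P(data | r = 5) = (5/10)(5/9)(4/8)(4/7) = 0.079365; P(data | r = 7) = (3/10)(7/9)(6/8)(2/7) = 0.05; P(data | r = 8) = (2/10)(8/9)(7/8)(1/7) = 0.022222.
Multiplying each by its prior: 1/4 · 0.071429 = 0.017857, 1/4 · 0.079365 = 0.019841, 1/4 · 0.05 = 0.0125, 1/4 · 0.022222 = 0.0055556; summing to 0.055754.
Normalising, the posterior is P(r = 4 | data) = 0.32028, P(r = 5 | data) = 0.35587, P(r = 7 | data) = 0.2242, P(r = 8 | data) = 0.099644.
So P(white next | data) = Σ P(white next | H) P(H | data) = (1/3)(0.32028) + (1/2)(0.35587) + (5/6)(0.2242) + (1)(0.099644) = 0.57117.

0.571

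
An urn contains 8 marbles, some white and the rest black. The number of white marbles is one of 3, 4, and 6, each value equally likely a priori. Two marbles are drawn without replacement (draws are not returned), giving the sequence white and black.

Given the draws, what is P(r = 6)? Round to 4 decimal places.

0.2791

The likelihood of the observed sequence under each hypothesis: P(data | r = 3) = (3/8)(5/7) = 15/56; P(data | r = 4) = (4/8)(4/7) = 2/7; P(data | r = 6) = (6/8)(2/7) = 3/14.
Multiplying each by its prior: 1/3 · 15/56 = 5/56, 1/3 · 2/7 = 2/21, 1/3 · 3/14 = 1/14; summing to 43/168.
So P(r = 6 | data) = (1/14) / (43/168) = 12/43.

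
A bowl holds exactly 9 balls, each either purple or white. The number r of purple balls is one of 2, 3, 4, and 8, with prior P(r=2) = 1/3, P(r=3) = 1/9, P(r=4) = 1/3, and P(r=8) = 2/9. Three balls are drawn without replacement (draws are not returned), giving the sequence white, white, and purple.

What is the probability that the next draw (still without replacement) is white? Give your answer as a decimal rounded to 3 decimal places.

The likelihood of the observed sequence under each hypothesis: P(data | r = 2) = (7/9)(6/8)(2/7) = 1/6; P(data | r = 3) = (6/9)(5/8)(3/7) = 5/28; P(data | r = 4) = (5/9)(4/8)(4/7) = 10/63; P(data | r = 8) = (1/9)(0/8) = 0.
Weighting by the prior gives 1/3 · 1/6 = 1/18, 1/9 · 5/28 = 5/252, 1/3 · 10/63 = 10/189, 2/9 · 0 = 0; these sum to 97/756.
The posterior is then P(r = 2 | data) = 42/97, P(r = 3 | data) = 15/97, P(r = 4 | data) = 40/97, P(r = 8 | data) = 0.
So P(white next | data) = Σ P(white next | H) P(H | data) = (5/6)(42/97) + (2/3)(15/97) + (1/2)(40/97) = 65/97.

0.670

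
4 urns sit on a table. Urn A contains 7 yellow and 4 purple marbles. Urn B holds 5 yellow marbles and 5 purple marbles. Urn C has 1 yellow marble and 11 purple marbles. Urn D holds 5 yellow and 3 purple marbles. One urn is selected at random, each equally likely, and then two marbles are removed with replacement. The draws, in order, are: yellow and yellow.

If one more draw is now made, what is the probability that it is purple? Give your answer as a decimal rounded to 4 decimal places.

0.4039

For each hypothesis, P(data | H) works out to: P(data | urn A) = (7/11)(7/11) = 0.40496; P(data | urn B) = (5/10)(5/10) = 0.25; P(data | urn C) = (1/12)(1/12) = 0.0069444; P(data | urn D) = (5/8)(5/8) = 0.39062.
Multiplying each by its prior: 1/4 · 0.40496 = 0.10124, 1/4 · 0.25 = 0.0625, 1/4 · 0.0069444 = 0.0017361, 1/4 · 0.39062 = 0.097656; summing to 0.26313.
Dividing through by the total gives posterior P(urn A | data) = 0.38475, P(urn B | data) = 0.23752, P(urn C | data) = 0.0065979, P(urn D | data) = 0.37113.
The predictive probability is P(purple next | data) = (4/11)(0.38475) + (1/2)(0.23752) + (11/12)(0.0065979) + (3/8)(0.37113) = 0.40389.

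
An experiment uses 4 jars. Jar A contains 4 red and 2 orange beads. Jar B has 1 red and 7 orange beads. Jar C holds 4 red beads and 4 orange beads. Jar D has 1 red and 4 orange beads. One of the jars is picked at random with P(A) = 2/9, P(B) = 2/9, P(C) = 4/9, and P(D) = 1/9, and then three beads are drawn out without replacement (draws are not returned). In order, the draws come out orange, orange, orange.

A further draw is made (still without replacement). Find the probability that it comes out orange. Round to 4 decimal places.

The likelihood of the observed sequence under each hypothesis: P(data | jar A) = (2/6)(1/5)(0/4) = 0; P(data | jar B) = (7/8)(6/7)(5/6) = 0.625; P(data | jar C) = (4/8)(3/7)(2/6) = 0.071429; P(data | jar D) = (4/5)(3/4)(2/3) = 0.4.
Weighting by the prior gives 2/9 · 0 = 0, 2/9 · 0.625 = 0.13889, 4/9 · 0.071429 = 0.031746, 1/9 · 0.4 = 0.044444; summing to 0.21508.
Dividing through by the total gives posterior P(jar A | data) = 0, P(jar B | data) = 0.64576, P(jar C | data) = 0.1476, P(jar D | data) = 0.20664.
So P(orange next | data) = Σ P(orange next | H) P(H | data) = (4/5)(0.64576) + (1/5)(0.1476) + (1/2)(0.20664) = 0.64945.

0.6494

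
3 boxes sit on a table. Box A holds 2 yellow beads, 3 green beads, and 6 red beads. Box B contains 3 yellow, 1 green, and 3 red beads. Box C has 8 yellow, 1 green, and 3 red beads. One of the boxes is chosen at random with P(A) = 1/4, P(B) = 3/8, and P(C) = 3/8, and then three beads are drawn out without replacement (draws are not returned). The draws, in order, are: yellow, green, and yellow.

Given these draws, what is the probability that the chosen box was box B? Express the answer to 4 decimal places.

0.3808

Under each hypothesis, the probability of the observed sequence is: P(data | box A) = (2/11)(3/10)(1/9) = 1/165; P(data | box B) = (3/7)(1/6)(2/5) = 1/35; P(data | box C) = (8/12)(1/11)(7/10) = 7/165.
Multiplying each by its prior: 1/4 · 1/165 = 1/660, 3/8 · 1/35 = 3/280, 3/8 · 7/165 = 7/440; these sum to 13/462.
By Bayes' rule, P(box B | data) = (3/280) / (13/462) = 99/260.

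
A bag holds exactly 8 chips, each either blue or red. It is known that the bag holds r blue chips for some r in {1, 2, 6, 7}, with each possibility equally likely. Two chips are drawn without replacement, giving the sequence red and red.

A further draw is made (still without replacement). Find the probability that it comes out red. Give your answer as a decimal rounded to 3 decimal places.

0.743

The likelihood of the observed sequence under each hypothesis: P(data | r = 1) = (7/8)(6/7) = 3/4; P(data | r = 2) = (6/8)(5/7) = 15/28; P(data | r = 6) = (2/8)(1/7) = 1/28; P(data | r = 7) = (1/8)(0/7) = 0.
Weighting by the prior gives 1/4 · 3/4 = 3/16, 1/4 · 15/28 = 15/112, 1/4 · 1/28 = 1/112, 1/4 · 0 = 0; with total 37/112.
Normalising, the posterior is P(r = 1 | data) = 21/37, P(r = 2 | data) = 15/37, P(r = 6 | data) = 1/37, P(r = 7 | data) = 0.
The predictive probability is P(red next | data) = (5/6)(21/37) + (2/3)(15/37) + (0)(1/37) = 55/74.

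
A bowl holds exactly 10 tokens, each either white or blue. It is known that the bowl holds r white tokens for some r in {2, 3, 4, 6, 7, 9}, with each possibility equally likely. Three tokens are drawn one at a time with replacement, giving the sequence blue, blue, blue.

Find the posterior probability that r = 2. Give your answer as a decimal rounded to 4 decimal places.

The likelihood of the observed sequence under each hypothesis: P(data | r = 2) = (8/10)(8/10)(8/10) = 0.512; P(data | r = 3) = (7/10)(7/10)(7/10) = 0.343; P(data | r = 4) = (6/10)(6/10)(6/10) = 0.216; P(data | r = 6) = (4/10)(4/10)(4/10) = 0.064; P(data | r = 7) = (3/10)(3/10)(3/10) = 0.027; P(data | r = 9) = (1/10)(1/10)(1/10) = 0.001.
The prior-weighted likelihoods are 1/6 · 0.512 = 0.085333, 1/6 · 0.343 = 0.057167, 1/6 · 0.216 = 0.036, 1/6 · 0.064 = 0.010667, 1/6 · 0.027 = 0.0045, 1/6 · 0.001 = 0.00016667; with total 0.19383.
Hence P(r = 2 | data) = (0.085333) / (0.19383) = 0.44024.

0.4402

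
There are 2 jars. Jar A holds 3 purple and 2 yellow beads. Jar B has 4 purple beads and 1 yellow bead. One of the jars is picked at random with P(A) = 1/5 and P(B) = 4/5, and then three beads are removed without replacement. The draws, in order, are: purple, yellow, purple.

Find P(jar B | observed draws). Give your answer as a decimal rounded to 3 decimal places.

Under each hypothesis, the probability of the observed sequence is: P(data | jar A) = (3/5)(2/4)(2/3) = 1/5; P(data | jar B) = (4/5)(1/4)(3/3) = 1/5.
The prior-weighted likelihoods are 1/5 · 1/5 = 1/25, 4/5 · 1/5 = 4/25; summing to 1/5.
Therefore the posterior P(jar B | data) = (4/25) / (1/5) = 4/5.

0.800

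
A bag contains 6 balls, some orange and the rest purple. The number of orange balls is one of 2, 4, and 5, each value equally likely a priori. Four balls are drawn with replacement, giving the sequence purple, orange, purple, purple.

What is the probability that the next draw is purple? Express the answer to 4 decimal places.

For each hypothesis, P(data | H) works out to: P(data | r = 2) = (4/6)(2/6)(4/6)(4/6) = 0.098765; P(data | r = 4) = (2/6)(4/6)(2/6)(2/6) = 0.024691; P(data | r = 5) = (1/6)(5/6)(1/6)(1/6) = 0.003858.
The prior-weighted likelihoods are 1/3 · 0.098765 = 0.032922, 1/3 · 0.024691 = 0.0082305, 1/3 · 0.003858 = 0.001286; summing to 0.042438.
Normalising, the posterior is P(r = 2 | data) = 0.77576, P(r = 4 | data) = 0.19394, P(r = 5 | data) = 0.030303.
Averaging over the posterior, P(purple next | data) = (2/3)(0.77576) + (1/3)(0.19394) + (1/6)(0.030303) = 0.58687.

0.5869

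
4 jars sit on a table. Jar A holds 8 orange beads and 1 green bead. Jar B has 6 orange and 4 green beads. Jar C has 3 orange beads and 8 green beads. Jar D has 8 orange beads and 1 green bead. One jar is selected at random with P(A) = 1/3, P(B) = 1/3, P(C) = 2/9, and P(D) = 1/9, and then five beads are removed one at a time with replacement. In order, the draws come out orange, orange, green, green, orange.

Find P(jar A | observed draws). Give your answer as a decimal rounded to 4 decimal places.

For each hypothesis, P(data | H) works out to: P(data | jar A) = (8/9)(8/9)(1/9)(1/9)(8/9) = 0.0086708; P(data | jar B) = (6/10)(6/10)(4/10)(4/10)(6/10) = 0.03456; P(data | jar C) = (3/11)(3/11)(8/11)(8/11)(3/11) = 0.01073; P(data | jar D) = (8/9)(8/9)(1/9)(1/9)(8/9) = 0.0086708.
The prior-weighted likelihoods are 1/3 · 0.0086708 = 0.0028903, 1/3 · 0.03456 = 0.01152, 2/9 · 0.01073 = 0.0023843, 1/9 · 0.0086708 = 0.00096342; these sum to 0.017758.
By Bayes' rule, P(jar A | data) = (0.0028903) / (0.017758) = 0.16276.

0.1628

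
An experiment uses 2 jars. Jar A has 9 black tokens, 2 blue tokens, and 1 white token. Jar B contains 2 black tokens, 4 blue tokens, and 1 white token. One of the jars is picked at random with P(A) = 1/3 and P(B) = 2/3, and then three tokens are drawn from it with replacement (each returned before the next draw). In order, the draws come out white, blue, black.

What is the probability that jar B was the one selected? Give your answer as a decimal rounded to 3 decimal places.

Under each hypothesis, the probability of the observed sequence is: P(data | jar A) = (1/12)(2/12)(9/12) = 0.010417; P(data | jar B) = (1/7)(4/7)(2/7) = 0.023324.
Weighting by the prior gives 1/3 · 0.010417 = 0.0034722, 2/3 · 0.023324 = 0.015549; summing to 0.019021.
Therefore the posterior P(jar B | data) = (0.015549) / (0.019021) = 0.81746.

0.817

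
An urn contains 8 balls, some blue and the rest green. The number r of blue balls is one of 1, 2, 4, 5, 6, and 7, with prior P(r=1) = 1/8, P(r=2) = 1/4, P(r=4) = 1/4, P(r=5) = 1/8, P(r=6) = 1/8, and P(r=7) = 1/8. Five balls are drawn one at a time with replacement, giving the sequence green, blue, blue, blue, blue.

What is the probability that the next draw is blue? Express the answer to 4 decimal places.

0.6900

The likelihood of the observed sequence under each hypothesis: P(data | r = 1) = (7/8)(1/8)(1/8)(1/8)(1/8) = 0.00021362; P(data | r = 2) = (6/8)(2/8)(2/8)(2/8)(2/8) = 0.0029297; P(data | r = 4) = (4/8)(4/8)(4/8)(4/8)(4/8) = 0.03125; P(data | r = 5) = (3/8)(5/8)(5/8)(5/8)(5/8) = 0.05722; P(data | r = 6) = (2/8)(6/8)(6/8)(6/8)(6/8) = 0.079102; P(data | r = 7) = (1/8)(7/8)(7/8)(7/8)(7/8) = 0.073273.
Multiplying each by its prior: 1/8 · 0.00021362 = 2.6703e-05, 1/4 · 0.0029297 = 0.00073242, 1/4 · 0.03125 = 0.0078125, 1/8 · 0.05722 = 0.0071526, 1/8 · 0.079102 = 0.0098877, 1/8 · 0.073273 = 0.0091591; these sum to 0.034771.
Dividing through by the total gives posterior P(r = 1 | data) = 0.00076796, P(r = 2 | data) = 0.021064, P(r = 4 | data) = 0.22468, P(r = 5 | data) = 0.2057, P(r = 6 | data) = 0.28437, P(r = 7 | data) = 0.26341.
Averaging over the posterior, P(blue next | data) = (1/8)(0.00076796) + (1/4)(0.021064) + (1/2)(0.22468) + (5/8)(0.2057) + (3/4)(0.28437) + (7/8)(0.26341) = 0.69003.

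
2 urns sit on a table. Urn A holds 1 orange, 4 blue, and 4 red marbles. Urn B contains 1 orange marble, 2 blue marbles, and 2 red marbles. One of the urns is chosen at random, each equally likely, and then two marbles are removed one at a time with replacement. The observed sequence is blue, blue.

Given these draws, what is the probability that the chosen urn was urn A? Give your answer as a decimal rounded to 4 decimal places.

0.5525

For each hypothesis, P(data | H) works out to: P(data | urn A) = (4/9)(4/9) = 0.19753; P(data | urn B) = (2/5)(2/5) = 0.16.
Multiplying each by its prior: 1/2 · 0.19753 = 0.098765, 1/2 · 0.16 = 0.08; summing to 0.17877.
By Bayes' rule, P(urn A | data) = (0.098765) / (0.17877) = 0.55249.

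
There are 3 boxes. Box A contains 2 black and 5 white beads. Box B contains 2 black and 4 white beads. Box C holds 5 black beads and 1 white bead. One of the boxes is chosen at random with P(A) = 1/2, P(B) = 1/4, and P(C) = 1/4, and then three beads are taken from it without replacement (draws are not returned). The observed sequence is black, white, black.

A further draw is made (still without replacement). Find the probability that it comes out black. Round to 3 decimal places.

Under each hypothesis, the probability of the observed sequence is: P(data | box A) = (2/7)(5/6)(1/5) = 1/21; P(data | box B) = (2/6)(4/5)(1/4) = 1/15; P(data | box C) = (5/6)(1/5)(4/4) = 1/6.
Weighting by the prior gives 1/2 · 1/21 = 1/42, 1/4 · 1/15 = 1/60, 1/4 · 1/6 = 1/24; with total 23/280.
Normalising, the posterior is P(box A | data) = 20/69, P(box B | data) = 14/69, P(box C | data) = 35/69.
Averaging over the posterior, P(black next | data) = (0)(20/69) + (0)(14/69) + (1)(35/69) = 35/69.

0.507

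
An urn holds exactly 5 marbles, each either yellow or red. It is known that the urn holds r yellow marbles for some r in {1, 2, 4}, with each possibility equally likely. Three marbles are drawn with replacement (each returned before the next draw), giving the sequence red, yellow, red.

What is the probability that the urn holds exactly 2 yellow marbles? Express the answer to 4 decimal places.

0.4737

The likelihood of the observed sequence under each hypothesis: P(data | r = 1) = (4/5)(1/5)(4/5) = 16/125; P(data | r = 2) = (3/5)(2/5)(3/5) = 18/125; P(data | r = 4) = (1/5)(4/5)(1/5) = 4/125.
Multiplying each by its prior: 1/3 · 16/125 = 16/375, 1/3 · 18/125 = 6/125, 1/3 · 4/125 = 4/375; with total 38/375.
So P(r = 2 | data) = (6/125) / (38/375) = 9/19.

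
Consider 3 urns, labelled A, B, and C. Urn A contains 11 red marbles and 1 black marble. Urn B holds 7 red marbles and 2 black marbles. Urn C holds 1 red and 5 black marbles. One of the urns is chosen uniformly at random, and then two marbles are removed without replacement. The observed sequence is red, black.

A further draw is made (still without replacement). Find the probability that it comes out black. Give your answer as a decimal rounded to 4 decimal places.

0.4375

For each hypothesis, P(data | H) works out to: P(data | urn A) = (11/12)(1/11) = 1/12; P(data | urn B) = (7/9)(2/8) = 7/36; P(data | urn C) = (1/6)(5/5) = 1/6.
Weighting by the prior gives 1/3 · 1/12 = 1/36, 1/3 · 7/36 = 7/108, 1/3 · 1/6 = 1/18; these sum to 4/27.
Dividing through by the total gives posterior P(urn A | data) = 3/16, P(urn B | data) = 7/16, P(urn C | data) = 3/8.
So P(black next | data) = Σ P(black next | H) P(H | data) = (0)(3/16) + (1/7)(7/16) + (1)(3/8) = 7/16.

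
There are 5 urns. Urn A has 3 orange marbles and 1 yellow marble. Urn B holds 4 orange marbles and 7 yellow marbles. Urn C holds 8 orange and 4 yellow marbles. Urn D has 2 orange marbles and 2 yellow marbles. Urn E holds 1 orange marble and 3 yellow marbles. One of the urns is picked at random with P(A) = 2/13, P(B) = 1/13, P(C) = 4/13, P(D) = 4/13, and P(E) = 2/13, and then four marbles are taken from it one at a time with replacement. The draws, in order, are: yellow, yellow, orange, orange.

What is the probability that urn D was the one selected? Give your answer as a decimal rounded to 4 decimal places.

0.3896

Compute the likelihood of the observed sequence for each case: P(data | urn A) = (1/4)(1/4)(3/4)(3/4) = 0.035156; P(data | urn B) = (7/11)(7/11)(4/11)(4/11) = 0.053548; P(data | urn C) = (4/12)(4/12)(8/12)(8/12) = 0.049383; P(data | urn D) = (2/4)(2/4)(2/4)(2/4) = 0.0625; P(data | urn E) = (3/4)(3/4)(1/4)(1/4) = 0.035156.
The prior-weighted likelihoods are 2/13 · 0.035156 = 0.0054087, 1/13 · 0.053548 = 0.0041191, 4/13 · 0.049383 = 0.015195, 4/13 · 0.0625 = 0.019231, 2/13 · 0.035156 = 0.0054087; summing to 0.049362.
Therefore the posterior P(urn D | data) = (0.019231) / (0.049362) = 0.38959.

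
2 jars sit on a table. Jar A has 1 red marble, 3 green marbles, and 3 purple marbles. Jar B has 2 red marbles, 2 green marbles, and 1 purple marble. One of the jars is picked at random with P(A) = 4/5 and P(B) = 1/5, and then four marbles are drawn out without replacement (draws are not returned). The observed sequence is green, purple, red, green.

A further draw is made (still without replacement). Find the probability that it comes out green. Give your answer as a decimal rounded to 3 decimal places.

0.240

Under each hypothesis, the probability of the observed sequence is: P(data | jar A) = (3/7)(3/6)(1/5)(2/4) = 3/140; P(data | jar B) = (2/5)(1/4)(2/3)(1/2) = 1/30.
The prior-weighted likelihoods are 4/5 · 3/140 = 3/175, 1/5 · 1/30 = 1/150; these sum to 1/42.
The posterior is then P(jar A | data) = 18/25, P(jar B | data) = 7/25.
The predictive probability is P(green next | data) = (1/3)(18/25) + (0)(7/25) = 6/25.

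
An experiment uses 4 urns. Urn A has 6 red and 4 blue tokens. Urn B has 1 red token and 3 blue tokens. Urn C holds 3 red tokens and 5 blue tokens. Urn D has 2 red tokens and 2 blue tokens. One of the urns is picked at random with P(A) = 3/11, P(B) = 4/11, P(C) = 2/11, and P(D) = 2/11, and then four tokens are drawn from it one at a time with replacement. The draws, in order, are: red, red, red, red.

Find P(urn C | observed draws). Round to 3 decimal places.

0.070

The likelihood of the observed sequence under each hypothesis: P(data | urn A) = (6/10)(6/10)(6/10)(6/10) = 0.1296; P(data | urn B) = (1/4)(1/4)(1/4)(1/4) = 0.0039062; P(data | urn C) = (3/8)(3/8)(3/8)(3/8) = 0.019775; P(data | urn D) = (2/4)(2/4)(2/4)(2/4) = 0.0625.
The prior-weighted likelihoods are 3/11 · 0.1296 = 0.035345, 4/11 · 0.0039062 = 0.0014205, 2/11 · 0.019775 = 0.0035955, 2/11 · 0.0625 = 0.011364; summing to 0.051725.
Therefore the posterior P(urn C | data) = (0.0035955) / (0.051725) = 0.069512.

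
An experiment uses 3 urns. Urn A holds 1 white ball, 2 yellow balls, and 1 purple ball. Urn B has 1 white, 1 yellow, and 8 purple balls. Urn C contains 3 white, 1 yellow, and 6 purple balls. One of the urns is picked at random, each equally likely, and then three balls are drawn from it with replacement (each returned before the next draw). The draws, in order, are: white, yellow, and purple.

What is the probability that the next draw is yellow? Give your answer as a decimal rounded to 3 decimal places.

Compute the likelihood of the observed sequence for each case: P(data | urn A) = (1/4)(2/4)(1/4) = 0.03125; P(data | urn B) = (1/10)(1/10)(8/10) = 0.008; P(data | urn C) = (3/10)(1/10)(6/10) = 0.018.
Weighting by the prior gives 1/3 · 0.03125 = 0.010417, 1/3 · 0.008 = 0.0026667, 1/3 · 0.018 = 0.006; with total 0.019083.
Normalising, the posterior is P(urn A | data) = 0.54585, P(urn B | data) = 0.13974, P(urn C | data) = 0.31441.
Averaging over the posterior, P(yellow next | data) = (1/2)(0.54585) + (1/10)(0.13974) + (1/10)(0.31441) = 0.31834.

0.318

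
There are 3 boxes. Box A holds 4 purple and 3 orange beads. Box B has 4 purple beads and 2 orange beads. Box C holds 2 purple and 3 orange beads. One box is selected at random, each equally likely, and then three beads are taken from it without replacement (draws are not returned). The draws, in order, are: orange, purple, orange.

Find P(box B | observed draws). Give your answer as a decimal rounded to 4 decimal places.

0.1750

Under each hypothesis, the probability of the observed sequence is: P(data | box A) = (3/7)(4/6)(2/5) = 4/35; P(data | box B) = (2/6)(4/5)(1/4) = 1/15; P(data | box C) = (3/5)(2/4)(2/3) = 1/5.
The prior-weighted likelihoods are 1/3 · 4/35 = 4/105, 1/3 · 1/15 = 1/45, 1/3 · 1/5 = 1/15; summing to 8/63.
By Bayes' rule, P(box B | data) = (1/45) / (8/63) = 7/40.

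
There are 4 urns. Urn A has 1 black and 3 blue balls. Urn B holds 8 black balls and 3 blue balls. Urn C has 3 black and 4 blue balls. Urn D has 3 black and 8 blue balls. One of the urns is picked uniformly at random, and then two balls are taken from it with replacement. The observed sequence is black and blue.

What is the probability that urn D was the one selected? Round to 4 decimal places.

0.2392

Under each hypothesis, the probability of the observed sequence is: P(data | urn A) = (1/4)(3/4) = 0.1875; P(data | urn B) = (8/11)(3/11) = 0.19835; P(data | urn C) = (3/7)(4/7) = 0.2449; P(data | urn D) = (3/11)(8/11) = 0.19835.
The prior-weighted likelihoods are 1/4 · 0.1875 = 0.046875, 1/4 · 0.19835 = 0.049587, 1/4 · 0.2449 = 0.061224, 1/4 · 0.19835 = 0.049587; summing to 0.20727.
Therefore the posterior P(urn D | data) = (0.049587) / (0.20727) = 0.23923.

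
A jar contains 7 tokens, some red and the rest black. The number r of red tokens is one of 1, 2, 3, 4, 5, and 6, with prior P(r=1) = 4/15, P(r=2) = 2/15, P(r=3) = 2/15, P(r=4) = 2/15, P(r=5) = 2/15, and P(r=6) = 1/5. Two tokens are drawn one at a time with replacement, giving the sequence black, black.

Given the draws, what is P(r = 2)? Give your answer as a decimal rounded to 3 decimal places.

Compute the likelihood of the observed sequence for each case: P(data | r = 1) = (6/7)(6/7) = 36/49; P(data | r = 2) = (5/7)(5/7) = 25/49; P(data | r = 3) = (4/7)(4/7) = 16/49; P(data | r = 4) = (3/7)(3/7) = 9/49; P(data | r = 5) = (2/7)(2/7) = 4/49; P(data | r = 6) = (1/7)(1/7) = 1/49.
Weighting by the prior gives 4/15 · 36/49 = 48/245, 2/15 · 25/49 = 10/147, 2/15 · 16/49 = 32/735, 2/15 · 9/49 = 6/245, 2/15 · 4/49 = 8/735, 1/5 · 1/49 = 1/245; with total 17/49.
So P(r = 2 | data) = (10/147) / (17/49) = 10/51.

0.196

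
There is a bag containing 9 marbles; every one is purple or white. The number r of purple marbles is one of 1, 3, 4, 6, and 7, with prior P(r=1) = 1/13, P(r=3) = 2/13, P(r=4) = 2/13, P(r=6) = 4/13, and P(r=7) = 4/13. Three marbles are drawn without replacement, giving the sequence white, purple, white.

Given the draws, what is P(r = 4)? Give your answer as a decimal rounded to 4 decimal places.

Under each hypothesis, the probability of the observed sequence is: P(data | r = 1) = (8/9)(1/8)(7/7) = 0.11111; P(data | r = 3) = (6/9)(3/8)(5/7) = 0.17857; P(data | r = 4) = (5/9)(4/8)(4/7) = 0.15873; P(data | r = 6) = (3/9)(6/8)(2/7) = 0.071429; P(data | r = 7) = (2/9)(7/8)(1/7) = 0.027778.
Multiplying each by its prior: 1/13 · 0.11111 = 0.008547, 2/13 · 0.17857 = 0.027473, 2/13 · 0.15873 = 0.02442, 4/13 · 0.071429 = 0.021978, 4/13 · 0.027778 = 0.008547; these sum to 0.090965.
So P(r = 4 | data) = (0.02442) / (0.090965) = 0.26846.

0.2685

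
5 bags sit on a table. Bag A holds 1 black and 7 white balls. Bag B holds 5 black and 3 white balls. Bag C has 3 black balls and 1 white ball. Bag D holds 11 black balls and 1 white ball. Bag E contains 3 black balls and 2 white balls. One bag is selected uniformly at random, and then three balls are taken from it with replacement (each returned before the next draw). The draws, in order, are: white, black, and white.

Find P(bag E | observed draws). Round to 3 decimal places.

0.288

Under each hypothesis, the probability of the observed sequence is: P(data | bag A) = (7/8)(1/8)(7/8) = 0.095703; P(data | bag B) = (3/8)(5/8)(3/8) = 0.087891; P(data | bag C) = (1/4)(3/4)(1/4) = 0.046875; P(data | bag D) = (1/12)(11/12)(1/12) = 0.0063657; P(data | bag E) = (2/5)(3/5)(2/5) = 0.096.
Weighting by the prior gives 1/5 · 0.095703 = 0.019141, 1/5 · 0.087891 = 0.017578, 1/5 · 0.046875 = 0.009375, 1/5 · 0.0063657 = 0.0012731, 1/5 · 0.096 = 0.0192; these sum to 0.066567.
By Bayes' rule, P(bag E | data) = (0.0192) / (0.066567) = 0.28843.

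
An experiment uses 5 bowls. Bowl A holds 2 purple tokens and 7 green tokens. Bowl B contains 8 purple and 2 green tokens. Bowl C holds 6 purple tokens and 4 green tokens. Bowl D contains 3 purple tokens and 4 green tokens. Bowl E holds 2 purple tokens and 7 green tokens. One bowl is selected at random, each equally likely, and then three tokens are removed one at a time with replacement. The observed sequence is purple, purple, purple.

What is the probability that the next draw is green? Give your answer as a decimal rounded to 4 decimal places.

Under each hypothesis, the probability of the observed sequence is: P(data | bowl A) = (2/9)(2/9)(2/9) = 0.010974; P(data | bowl B) = (8/10)(8/10)(8/10) = 0.512; P(data | bowl C) = (6/10)(6/10)(6/10) = 0.216; P(data | bowl D) = (3/7)(3/7)(3/7) = 0.078717; P(data | bowl E) = (2/9)(2/9)(2/9) = 0.010974.
Weighting by the prior gives 1/5 · 0.010974 = 0.0021948, 1/5 · 0.512 = 0.1024, 1/5 · 0.216 = 0.0432, 1/5 · 0.078717 = 0.015743, 1/5 · 0.010974 = 0.0021948; these sum to 0.16573.
The posterior is then P(bowl A | data) = 0.013243, P(bowl B | data) = 0.61786, P(bowl C | data) = 0.26066, P(bowl D | data) = 0.094993, P(bowl E | data) = 0.013243.
The predictive probability is P(green next | data) = (7/9)(0.013243) + (1/5)(0.61786) + (2/5)(0.26066) + (4/7)(0.094993) + (7/9)(0.013243) = 0.30272.

0.3027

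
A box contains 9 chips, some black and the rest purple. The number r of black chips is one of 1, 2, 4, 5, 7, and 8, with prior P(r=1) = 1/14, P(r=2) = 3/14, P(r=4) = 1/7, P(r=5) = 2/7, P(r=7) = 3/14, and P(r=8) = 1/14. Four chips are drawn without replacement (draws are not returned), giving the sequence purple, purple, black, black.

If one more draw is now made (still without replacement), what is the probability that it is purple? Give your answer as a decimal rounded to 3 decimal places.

0.475

Compute the likelihood of the observed sequence for each case: P(data | r = 1) = (8/9)(7/8)(1/7)(0/6) = 0; P(data | r = 2) = (7/9)(6/8)(2/7)(1/6) = 1/36; P(data | r = 4) = (5/9)(4/8)(4/7)(3/6) = 5/63; P(data | r = 5) = (4/9)(3/8)(5/7)(4/6) = 5/63; P(data | r = 7) = (2/9)(1/8)(7/7)(6/6) = 1/36; P(data | r = 8) = (1/9)(0/8) = 0.
Multiplying each by its prior: 1/14 · 0 = 0, 3/14 · 1/36 = 1/168, 1/7 · 5/63 = 5/441, 2/7 · 5/63 = 10/441, 3/14 · 1/36 = 1/168, 1/14 · 0 = 0; with total 9/196.
The posterior is then P(r = 1 | data) = 0, P(r = 2 | data) = 7/54, P(r = 4 | data) = 20/81, P(r = 5 | data) = 40/81, P(r = 7 | data) = 7/54, P(r = 8 | data) = 0.
The predictive probability is P(purple next | data) = (1)(7/54) + (3/5)(20/81) + (2/5)(40/81) + (0)(7/54) = 77/162.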